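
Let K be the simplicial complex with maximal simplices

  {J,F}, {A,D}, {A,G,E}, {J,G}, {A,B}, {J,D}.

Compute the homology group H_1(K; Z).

Order the vertices as A < B < D < E < F < G < J. Listing each simplex with vertices in this order, K has dimension 2 with simplices:

  0-simplices (7): A, B, D, E, F, G, J
  1-simplices (8): AB, AD, AE, AG, DJ, EG, FJ, GJ
  2-simplices (1): AEG

giving chain groups C_0 ≅ Z^7, C_1 ≅ Z^8, C_2 ≅ Z^1.

∂_1: C_1 → C_0 maps an edge to its endpoints' difference, ∂[p,q] = q − p. For instance
  ∂AD = D − A.
The 7×8 boundary matrix has rank 6 and Smith normal form diag(1,1,1,1,1,1).

∂_2: C_2 → C_1 maps a triangle to the signed sum of its edges. For instance
  ∂AEG = EG − AG + AE.
This gives a 8×1 integer matrix of rank 1; reducing to Smith normal form yields diagonal entries (1).

Reading off H_k = ker ∂_k / im ∂_{k+1}:

  H_1: rank ker ∂_1 − rank ∂_2 = (8 − 6) − 1 = 1, and the invariant factors of ∂_2 are all 1, so H_1 = Z.

H_1 ≅ Z.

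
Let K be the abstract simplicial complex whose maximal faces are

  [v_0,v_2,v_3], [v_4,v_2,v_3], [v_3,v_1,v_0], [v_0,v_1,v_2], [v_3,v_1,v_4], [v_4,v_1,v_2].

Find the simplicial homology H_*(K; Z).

Order the vertices as v_0 < v_1 < v_2 < v_3 < v_4. Listing each simplex with vertices in this order, K has dimension 2 with simplices:

  0-simplices (5): [v_0], [v_1], [v_2], [v_3], [v_4]
  1-simplices (9): [v_0,v_1], [v_0,v_2], [v_0,v_3], [v_1,v_2], [v_1,v_3], [v_1,v_4], [v_2,v_3], [v_2,v_4], [v_3,v_4]
  2-simplices (6): [v_0,v_1,v_2], [v_0,v_1,v_3], [v_0,v_2,v_3], [v_1,v_2,v_4], [v_1,v_3,v_4], [v_2,v_3,v_4]

giving chain groups C_0 ≅ Z^5, C_1 ≅ Z^9, C_2 ≅ Z^6.

Boundary ∂_1: C_1 → C_0 is given by ∂[p,q] = [q] − [p]. For instance
  ∂[v_2,v_3] = [v_3] − [v_2].
The resulting 5×9 matrix has rank 4, and its Smith normal form has invariant factors (1,1,1,1).

∂_2: C_2 → C_1 maps a triangle to the signed sum of its edges. For instance
  ∂[v_1,v_2,v_4] = [v_2,v_4] − [v_1,v_4] + [v_1,v_2],
  ∂[v_2,v_3,v_4] = [v_3,v_4] − [v_2,v_4] + [v_2,v_3].
As a 9×6 matrix over Z this has rank 5, with invariant factors (1,1,1,1,1).

Computing H_k = (kernel of ∂_k) / (image of ∂_{k+1}):

  H_0: rank C_0 − rank ∂_1 = 5 − 4 = 1, and the invariant factors of ∂_1 are all 1, so H_0 = Z.
  H_1: rank ker ∂_1 − rank ∂_2 = (9 − 4) − 5 = 0, and the invariant factors of ∂_2 are all 1, so H_1 = 0.
  H_2: rank ker ∂_2 − rank ∂_3 = (6 − 5) − 0 = 1, and there is no ∂_3, so H_2 = Z.

As a check, the Euler characteristic is 5 − 9 + 6 = 2, which agrees with 1 − 0 + 1 = 2.
(K is a triangulation of the 2-sphere S^2.)

H_0 = Z,  H_1 = 0,  H_2 = Z.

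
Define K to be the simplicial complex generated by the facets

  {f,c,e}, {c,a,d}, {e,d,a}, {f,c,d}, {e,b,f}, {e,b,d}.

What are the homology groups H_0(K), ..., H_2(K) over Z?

H_0 = Z,  H_1 = Z,  H_2 = 0.

Order the vertices as a < b < c < d < e < f. Listing each simplex with vertices in this order, K has dimension 2 with simplices:

  0-simplices (6): a, b, c, d, e, f
  1-simplices (12): ac, ad, ae, bd, be, bf, cd, ce, cf, de, df, ef
  2-simplices (6): acd, ade, bde, bef, cdf, cef

so the chain groups are C_0 ≅ Z^6, C_1 ≅ Z^12, C_2 ≅ Z^6.

The boundary map ∂_1: C_1 → C_0 maps an edge to its endpoints' difference, ∂[p,q] = q − p.
The resulting 6×12 matrix has rank 5, and its Smith normal form has invariant factors (1,1,1,1,1).

∂_2: C_2 → C_1 acts by ∂[p,q,r] = [q,r] − [p,r] + [p,q]. For instance
  ∂cdf = df − cf + cd,
  ∂acd = cd − ad + ac.
As a 12×6 matrix over Z this has rank 6, with invariant factors (1,1,1,1,1,1).

From H_k ≅ ker(∂_k) / im(∂_{k+1}) we obtain:

  H_0: rank C_0 − rank ∂_1 = 6 − 5 = 1, and the invariant factors of ∂_1 are all 1, so H_0 = Z.
  H_1: rank ker ∂_1 − rank ∂_2 = (12 − 5) − 6 = 1, and the invariant factors of ∂_2 are all 1, so H_1 = Z.
  H_2: rank ker ∂_2 − rank ∂_3 = (6 − 6) − 0 = 0, and there is no ∂_3, so H_2 = 0.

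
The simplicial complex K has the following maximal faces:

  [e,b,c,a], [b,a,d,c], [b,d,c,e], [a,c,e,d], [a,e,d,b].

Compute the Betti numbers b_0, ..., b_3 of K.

b_0 = 1, b_1 = 0, b_2 = 0, b_3 = 1.

K has 5 vertices, 10 edges, 10 triangles, 5 3-simplices.
rank ∂_0 = 0, rank ∂_1 = 4 ⇒ b_0 = 5 − 0 − 4 = 1; all invariant factors of ∂_1 are 1 so no torsion. So H_0 = Z.
rank ∂_1 = 4, rank ∂_2 = 6 ⇒ b_1 = 10 − 4 − 6 = 0; all invariant factors of ∂_2 are 1 so no torsion. So H_1 = 0.
rank ∂_2 = 6, rank ∂_3 = 4 ⇒ b_2 = 10 − 6 − 4 = 0; all invariant factors of ∂_3 are 1 so no torsion. So H_2 = 0.
rank ∂_3 = 4, rank ∂_4 = 0 ⇒ b_3 = 5 − 4 − 0 = 1. So H_3 = Z.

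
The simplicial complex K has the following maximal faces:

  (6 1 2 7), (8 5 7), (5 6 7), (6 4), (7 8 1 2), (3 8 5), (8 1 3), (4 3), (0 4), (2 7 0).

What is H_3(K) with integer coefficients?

H_3 ≅ 0.

We work with the vertex ordering 0 < 1 < 2 < 3 < 4 < 5 < 6 < 7 < 8. The simplices of K, each written with vertices in increasing order, are:

  0-simplices (9): [0], [1], [2], [3], [4], [5], [6], [7], [8]
  1-simplices (20): [0,2], [0,4], [0,7], [1,2], [1,3], [1,6], [1,7], [1,8], [2,6], [2,7], [2,8], [3,4], [3,5], [3,8], [4,6], [5,6], [5,7], [5,8], [6,7], [7,8]
  2-simplices (12): [0,2,7], [1,2,6], [1,2,7], [1,2,8], [1,3,8], [1,6,7], [1,7,8], [2,6,7], [2,7,8], [3,5,8], [5,6,7], [5,7,8]
  3-simplices (2): [1,2,6,7], [1,2,7,8]

Hence C_0 ≅ Z^9, C_1 ≅ Z^20, C_2 ≅ Z^12, C_3 ≅ Z^2.

∂_1: C_1 → C_0 sends each edge [p,q] (with p < q) to q − p.
The 9×20 boundary matrix has rank 8 and Smith normal form diag(1,1,1,1,1,1,1,1).

∂_2: C_2 → C_1 maps a triangle to the signed sum of its edges. For instance
  ∂[1,2,8] = [2,8] − [1,8] + [1,2],
  ∂[1,7,8] = [7,8] − [1,8] + [1,7].
The 20×12 boundary matrix has rank 10 and Smith normal form diag(1,1,1,1,1,1,1,1,1,1).

∂_3: C_3 → C_2 sends each 3-simplex σ to the alternating sum Σ_i (−1)^i (σ with its i-th vertex removed). For instance
  ∂[1,2,7,8] = [2,7,8] − [1,7,8] + [1,2,8] − [1,2,7],
  ∂[1,2,6,7] = [2,6,7] − [1,6,7] + [1,2,7] − [1,2,6].
This gives a 12×2 integer matrix of rank 2; reducing to Smith normal form yields diagonal entries (1,1).

Reading off H_k = ker ∂_k / im ∂_{k+1}:

  H_3: rank ker ∂_3 − rank ∂_4 = (2 − 2) − 0 = 0, and there is no ∂_4, so H_3 ≅ 0.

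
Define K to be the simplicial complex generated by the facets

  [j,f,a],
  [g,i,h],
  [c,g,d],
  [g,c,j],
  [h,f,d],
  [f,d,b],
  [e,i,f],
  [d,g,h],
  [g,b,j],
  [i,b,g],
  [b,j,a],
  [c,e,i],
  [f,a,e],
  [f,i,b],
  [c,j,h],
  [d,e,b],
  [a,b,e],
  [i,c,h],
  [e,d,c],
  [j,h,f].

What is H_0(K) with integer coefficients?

H_0 ≅ Z.

We work with the vertex ordering a < b < c < d < e < f < g < h < i < j. The simplices of K, each written with vertices in increasing order, are:

  0-simplices (10): a, b, c, d, e, f, g, h, i, j
  1-simplices (30): ab, ae, af, aj, bd, be, bf, bg, bi, bj, cd, ce, cg, ch, ci, cj, de, df, dg, dh, ef, ei, fh, fi, fj, gh, gi, gj, hi, hj
  2-simplices (20): abe, abj, aef, afj, bde, bdf, bfi, bgi, bgj, cde, cdg, cei, cgj, chi, chj, dfh, dgh, efi, fhj, ghi

so the chain groups are C_0 ≅ Z^10, C_1 ≅ Z^30, C_2 ≅ Z^20.

∂_1: C_1 → C_0 is given by ∂[p,q] = [q] − [p].
As a 10×30 matrix over Z this has rank 9, with invariant factors (1,1,1,1,1,1,1,1,1).

∂_2: C_2 → C_1 maps a triangle to the signed sum of its edges. For instance
  ∂ghi = hi − gi + gh,
  ∂dgh = gh − dh + dg.
This gives a 30×20 integer matrix of rank 20; reducing to Smith normal form yields diagonal entries (1,1,1,1,1,1,1,1,1,1,1,1,1,1,1,1,1,1,1,2).

Reading off H_k = ker ∂_k / im ∂_{k+1}:

  H_0: rank C_0 − rank ∂_1 = 10 − 9 = 1, and the invariant factors of ∂_1 are all 1, so H_0 = Z.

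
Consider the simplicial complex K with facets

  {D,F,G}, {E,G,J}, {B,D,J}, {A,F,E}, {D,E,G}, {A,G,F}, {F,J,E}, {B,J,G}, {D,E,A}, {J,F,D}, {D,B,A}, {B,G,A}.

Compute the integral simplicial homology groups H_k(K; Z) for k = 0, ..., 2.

H_0 ≅ Z,  H_1 ≅ Z/2,  H_2 = 0.

Take the total order A < B < D < E < F < G < J on the vertex set. Then K (dimension 2) consists of the simplices:

  0-simplices (7): A, B, D, E, F, G, J
  1-simplices (18): AB, AD, AE, AF, AG, BD, BG, BJ, DE, DF, DG, DJ, EF, EG, EJ, FG, FJ, GJ
  2-simplices (12): ABD, ABG, ADE, AEF, AFG, BDJ, BGJ, DEG, DFG, DFJ, EFJ, EGJ

Hence C_0 ≅ Z^7, C_1 ≅ Z^18, C_2 ≅ Z^12.

∂_1: C_1 → C_0 is given by ∂[p,q] = [q] − [p]. For instance
  ∂BD = D − B.
As a 7×18 matrix over Z this has rank 6, with invariant factors (1,1,1,1,1,1).

The boundary map ∂_2: C_2 → C_1 sends each 2-simplex [p,q,r] to [q,r] − [p,r] + [p,q]. For instance
  ∂EGJ = GJ − EJ + EG,
  ∂ABD = BD − AD + AB.
The resulting 18×12 matrix has rank 12, and its Smith normal form has invariant factors (1,1,1,1,1,1,1,1,1,1,1,2).

From H_k ≅ ker(∂_k) / im(∂_{k+1}) we obtain:

  H_0: rank C_0 − rank ∂_1 = 7 − 6 = 1, and the invariant factors of ∂_1 are all 1, so H_0 = Z.
  H_1: rank ker ∂_1 − rank ∂_2 = (18 − 6) − 12 = 0, and ∂_2 has invariant factor 2 > 1, so H_1 = Z/2.
  H_2: rank ker ∂_2 − rank ∂_3 = (12 − 12) − 0 = 0, and there is no ∂_3, so H_2 = 0.

As a check, the Euler characteristic is 7 − 18 + 12 = 1, which agrees with 1 − 0 + 0 = 1.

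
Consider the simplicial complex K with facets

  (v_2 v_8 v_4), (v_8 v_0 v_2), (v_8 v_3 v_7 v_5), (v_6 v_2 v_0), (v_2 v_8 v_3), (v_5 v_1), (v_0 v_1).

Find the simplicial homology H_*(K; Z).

H_0 ≅ Z,  H_1 ≅ Z,  H_2 = 0,  H_3 = 0.

K has 9 vertices, 16 edges, 8 triangles, 1 3-simplex.
rank ∂_0 = 0, rank ∂_1 = 8 ⇒ b_0 = 9 − 0 − 8 = 1; all invariant factors of ∂_1 are 1 so no torsion. So H_0 ≅ Z.
rank ∂_1 = 8, rank ∂_2 = 7 ⇒ b_1 = 16 − 8 − 7 = 1; all invariant factors of ∂_2 are 1 so no torsion. So H_1 ≅ Z.
rank ∂_2 = 7, rank ∂_3 = 1 ⇒ b_2 = 8 − 7 − 1 = 0; all invariant factors of ∂_3 are 1 so no torsion. So H_2 ≅ 0.
rank ∂_3 = 1, rank ∂_4 = 0 ⇒ b_3 = 1 − 1 − 0 = 0. So H_3 ≅ 0.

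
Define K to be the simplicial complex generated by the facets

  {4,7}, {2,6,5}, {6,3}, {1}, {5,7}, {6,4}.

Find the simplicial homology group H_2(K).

We work with the vertex ordering 1 < 2 < 3 < 4 < 5 < 6 < 7. The simplices of K, each written with vertices in increasing order, are:

  0-simplices (7): [1], [2], [3], [4], [5], [6], [7]
  1-simplices (7): [2,5], [2,6], [3,6], [4,6], [4,7], [5,6], [5,7]
  2-simplices (1): [2,5,6]

giving chain groups C_0 ≅ Z^7, C_1 ≅ Z^7, C_2 ≅ Z^1.

∂_1: C_1 → C_0 maps an edge to its endpoints' difference, ∂[p,q] = q − p. For instance
  ∂[3,6] = [6] − [3].
As a 7×7 matrix over Z this has rank 5, with invariant factors (1,1,1,1,1).

The boundary map ∂_2: C_2 → C_1 maps a triangle to the signed sum of its edges. For instance
  ∂[2,5,6] = [5,6] − [2,6] + [2,5].
The 7×1 boundary matrix has rank 1 and Smith normal form diag(1).

Now H_k = ker ∂_k / im ∂_{k+1}, so:

  H_2: rank ker ∂_2 − rank ∂_3 = (1 − 1) − 0 = 0, and there is no ∂_3, so H_2 ≅ 0.

H_2 ≅ 0.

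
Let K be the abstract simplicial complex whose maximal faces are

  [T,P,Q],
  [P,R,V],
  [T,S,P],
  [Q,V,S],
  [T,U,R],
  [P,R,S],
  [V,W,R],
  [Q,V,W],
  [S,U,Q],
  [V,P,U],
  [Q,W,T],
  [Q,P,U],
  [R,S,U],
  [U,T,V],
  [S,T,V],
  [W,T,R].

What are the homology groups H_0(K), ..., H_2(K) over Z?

H_0 = Z,  H_1 = Z^2,  H_2 = Z.

Take the total order P < Q < R < S < T < U < V < W on the vertex set. Then K (dimension 2) consists of the simplices:

  0-simplices (8): P, Q, R, S, T, U, V, W
  1-simplices (24): PQ, PR, PS, PT, PU, PV, QS, QT, QU, QV, QW, RS, RT, RU, RV, RW, ST, SU, SV, TU, TV, TW, UV, VW
  2-simplices (16): PQT, PQU, PRS, PRV, PST, PUV, QSU, QSV, QTW, QVW, RSU, RTU, RTW, RVW, STV, TUV

giving chain groups C_0 ≅ Z^8, C_1 ≅ Z^24, C_2 ≅ Z^16.

∂_1: C_1 → C_0 is given by ∂[p,q] = [q] − [p].
As a 8×24 matrix over Z this has rank 7, with invariant factors (1,1,1,1,1,1,1).

Boundary ∂_2: C_2 → C_1 sends each 2-simplex [p,q,r] to [q,r] − [p,r] + [p,q]. For instance
  ∂PRV = RV − PV + PR,
  ∂PQT = QT − PT + PQ.
This gives a 24×16 integer matrix of rank 15; reducing to Smith normal form yields diagonal entries (1,1,1,1,1,1,1,1,1,1,1,1,1,1,1).

From H_k ≅ ker(∂_k) / im(∂_{k+1}) we obtain:

  H_0: rank C_0 − rank ∂_1 = 8 − 7 = 1, and the invariant factors of ∂_1 are all 1, so H_0 ≅ Z.
  H_1: rank ker ∂_1 − rank ∂_2 = (24 − 7) − 15 = 2, and the invariant factors of ∂_2 are all 1, so H_1 ≅ Z^2.
  H_2: rank ker ∂_2 − rank ∂_3 = (16 − 15) − 0 = 1, and there is no ∂_3, so H_2 ≅ Z.

As a check, the Euler characteristic is 8 − 24 + 16 = 0, which agrees with 1 − 2 + 1 = 0.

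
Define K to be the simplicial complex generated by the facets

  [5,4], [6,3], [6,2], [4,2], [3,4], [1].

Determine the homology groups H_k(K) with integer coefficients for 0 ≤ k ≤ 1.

We work with the vertex ordering 1 < 2 < 3 < 4 < 5 < 6. The simplices of K, each written with vertices in increasing order, are:

  0-simplices (6): [1], [2], [3], [4], [5], [6]
  1-simplices (5): [2,4], [2,6], [3,4], [3,6], [4,5]

giving chain groups C_0 ≅ Z^6, C_1 ≅ Z^5.

∂_1: C_1 → C_0 sends each edge [p,q] (with p < q) to q − p. For instance
  ∂[4,5] = [5] − [4].
As a 6×5 matrix over Z this has rank 4, with invariant factors (1,1,1,1).

Now H_k = ker ∂_k / im ∂_{k+1}, so:

  H_0: rank C_0 − rank ∂_1 = 6 − 4 = 2, and the invariant factors of ∂_1 are all 1, so H_0 = Z^2.
  H_1: rank ker ∂_1 − rank ∂_2 = (5 − 4) − 0 = 1, and there is no ∂_2, so H_1 = Z.

As a check, the Euler characteristic is 6 − 5 = 1, which agrees with 2 − 1 = 1.

H_0 ≅ Z^2,  H_1 ≅ Z.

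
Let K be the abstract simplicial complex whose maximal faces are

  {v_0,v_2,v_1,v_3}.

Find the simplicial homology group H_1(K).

Take the total order v_0 < v_1 < v_2 < v_3 on the vertex set. Then K (dimension 3) consists of the simplices:

  0-simplices (4): [v_0], [v_1], [v_2], [v_3]
  1-simplices (6): [v_0,v_1], [v_0,v_2], [v_0,v_3], [v_1,v_2], [v_1,v_3], [v_2,v_3]
  2-simplices (4): [v_0,v_1,v_2], [v_0,v_1,v_3], [v_0,v_2,v_3], [v_1,v_2,v_3]
  3-simplices (1): [v_0,v_1,v_2,v_3]

so the chain groups are C_0 ≅ Z^4, C_1 ≅ Z^6, C_2 ≅ Z^4, C_3 ≅ Z^1.

∂_1: C_1 → C_0 is given by ∂[p,q] = [q] − [p]. For instance
  ∂[v_1,v_3] = [v_3] − [v_1].
As a 4×6 matrix over Z this has rank 3, with invariant factors (1,1,1).

∂_2: C_2 → C_1 maps a triangle to the signed sum of its edges. For instance
  ∂[v_0,v_1,v_3] = [v_1,v_3] − [v_0,v_3] + [v_0,v_1],
  ∂[v_1,v_2,v_3] = [v_2,v_3] − [v_1,v_3] + [v_1,v_2].
This gives a 6×4 integer matrix of rank 3; reducing to Smith normal form yields diagonal entries (1,1,1).

The boundary map ∂_3: C_3 → C_2 sends each 3-simplex σ to the alternating sum Σ_i (−1)^i (σ with its i-th vertex removed). For instance
  ∂[v_0,v_1,v_2,v_3] = [v_1,v_2,v_3] − [v_0,v_2,v_3] + [v_0,v_1,v_3] − [v_0,v_1,v_2].
The 4×1 boundary matrix has rank 1 and Smith normal form diag(1).

Reading off H_k = ker ∂_k / im ∂_{k+1}:

  H_1: rank ker ∂_1 − rank ∂_2 = (6 − 3) − 3 = 0, and the invariant factors of ∂_2 are all 1, so H_1 = 0.

H_1 = 0.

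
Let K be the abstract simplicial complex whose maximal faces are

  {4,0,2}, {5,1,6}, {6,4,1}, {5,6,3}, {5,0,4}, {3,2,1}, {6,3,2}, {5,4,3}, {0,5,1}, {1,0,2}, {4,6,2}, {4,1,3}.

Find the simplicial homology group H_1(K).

H_1 ≅ Z/2.

Fix the vertex order 0 < 1 < 2 < 3 < 4 < 5 < 6 and write every simplex with vertices in increasing order. Then dim K = 2 and the simplices of K are:

  0-simplices (7): [0], [1], [2], [3], [4], [5], [6]
  1-simplices (18): [0,1], [0,2], [0,4], [0,5], [1,2], [1,3], [1,4], [1,5], [1,6], [2,3], [2,4], [2,6], [3,4], [3,5], [3,6], [4,5], [4,6], [5,6]
  2-simplices (12): [0,1,2], [0,1,5], [0,2,4], [0,4,5], [1,2,3], [1,3,4], [1,4,6], [1,5,6], [2,3,6], [2,4,6], [3,4,5], [3,5,6]

so the chain groups are C_0 ≅ Z^7, C_1 ≅ Z^18, C_2 ≅ Z^12.

The boundary map ∂_1: C_1 → C_0 is given by ∂[p,q] = [q] − [p].
This gives a 7×18 integer matrix of rank 6; reducing to Smith normal form yields diagonal entries (1,1,1,1,1,1).

∂_2: C_2 → C_1 sends each 2-simplex [p,q,r] to [q,r] − [p,r] + [p,q]. For instance
  ∂[3,4,5] = [4,5] − [3,5] + [3,4],
  ∂[1,5,6] = [5,6] − [1,6] + [1,5].
As a 18×12 matrix over Z this has rank 12, with invariant factors (1,1,1,1,1,1,1,1,1,1,1,2).

Now H_k = ker ∂_k / im ∂_{k+1}, so:

  H_1: rank ker ∂_1 − rank ∂_2 = (18 − 6) − 12 = 0, and ∂_2 has invariant factor 2 > 1, so H_1 ≅ Z/2.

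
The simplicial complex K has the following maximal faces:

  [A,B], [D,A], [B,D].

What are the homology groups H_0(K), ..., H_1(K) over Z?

H_0 ≅ Z,  H_1 ≅ Z.

Fix the vertex order A < B < D and write every simplex with vertices in increasing order. Then dim K = 1 and the simplices of K are:

  0-simplices (3): A, B, D
  1-simplices (3): AB, AD, BD

giving chain groups C_0 ≅ Z^3, C_1 ≅ Z^3.

∂_1: C_1 → C_0 sends each edge [p,q] (with p < q) to q − p. For instance
  ∂AD = D − A.
The resulting 3×3 matrix has rank 2, and its Smith normal form has invariant factors (1,1).

From H_k ≅ ker(∂_k) / im(∂_{k+1}) we obtain:

  H_0: rank C_0 − rank ∂_1 = 3 − 2 = 1, and the invariant factors of ∂_1 are all 1, so H_0 = Z.
  H_1: rank ker ∂_1 − rank ∂_2 = (3 − 2) − 0 = 1, and there is no ∂_2, so H_1 = Z.

As a check, the Euler characteristic is 3 − 3 = 0, which agrees with 1 − 1 = 0.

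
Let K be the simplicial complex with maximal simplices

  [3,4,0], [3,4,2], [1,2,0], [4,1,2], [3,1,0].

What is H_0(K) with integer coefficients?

Fix the vertex order 0 < 1 < 2 < 3 < 4 and write every simplex with vertices in increasing order. Then dim K = 2 and the simplices of K are:

  0-simplices (5): [0], [1], [2], [3], [4]
  1-simplices (10): [0,1], [0,2], [0,3], [0,4], [1,2], [1,3], [1,4], [2,3], [2,4], [3,4]
  2-simplices (5): [0,1,2], [0,1,3], [0,3,4], [1,2,4], [2,3,4]

so the chain groups are C_0 ≅ Z^5, C_1 ≅ Z^10, C_2 ≅ Z^5.

The boundary map ∂_1: C_1 → C_0 sends each edge [p,q] (with p < q) to q − p. For instance
  ∂[2,4] = [4] − [2].
The 5×10 boundary matrix has rank 4 and Smith normal form diag(1,1,1,1).

The boundary map ∂_2: C_2 → C_1 sends each 2-simplex [p,q,r] to [q,r] − [p,r] + [p,q]. For instance
  ∂[1,2,4] = [2,4] − [1,4] + [1,2],
  ∂[0,1,2] = [1,2] − [0,2] + [0,1].
As a 10×5 matrix over Z this has rank 5, with invariant factors (1,1,1,1,1).

Now H_k = ker ∂_k / im ∂_{k+1}, so:

  H_0: rank C_0 − rank ∂_1 = 5 − 4 = 1, and the invariant factors of ∂_1 are all 1, so H_0 = Z.

(K is a triangulation of the Möbius band.)

H_0 = Z.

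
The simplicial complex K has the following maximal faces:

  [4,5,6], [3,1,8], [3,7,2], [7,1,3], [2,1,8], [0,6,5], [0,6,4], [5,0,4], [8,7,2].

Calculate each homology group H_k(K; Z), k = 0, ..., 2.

H_0 = Z^2,  H_1 = Z,  H_2 = Z.

Take the total order 0 < 1 < 2 < 3 < 4 < 5 < 6 < 7 < 8 on the vertex set. Then K (dimension 2) consists of the simplices:

  0-simplices (9): [0], [1], [2], [3], [4], [5], [6], [7], [8]
  1-simplices (16): [0,4], [0,5], [0,6], [1,2], [1,3], [1,7], [1,8], [2,3], [2,7], [2,8], [3,7], [3,8], [4,5], [4,6], [5,6], [7,8]
  2-simplices (9): [0,4,5], [0,4,6], [0,5,6], [1,2,8], [1,3,7], [1,3,8], [2,3,7], [2,7,8], [4,5,6]

so the chain groups are C_0 ≅ Z^9, C_1 ≅ Z^16, C_2 ≅ Z^9.

Boundary ∂_1: C_1 → C_0 sends each edge [p,q] (with p < q) to q − p. For instance
  ∂[0,5] = [5] − [0].
The 9×16 boundary matrix has rank 7 and Smith normal form diag(1,1,1,1,1,1,1).

The boundary map ∂_2: C_2 → C_1 maps a triangle to the signed sum of its edges. For instance
  ∂[0,4,6] = [4,6] − [0,6] + [0,4],
  ∂[1,2,8] = [2,8] − [1,8] + [1,2].
The resulting 16×9 matrix has rank 8, and its Smith normal form has invariant factors (1,1,1,1,1,1,1,1).

Computing H_k = (kernel of ∂_k) / (image of ∂_{k+1}):

  H_0: rank C_0 − rank ∂_1 = 9 − 7 = 2, and the invariant factors of ∂_1 are all 1, so H_0 ≅ Z^2.
  H_1: rank ker ∂_1 − rank ∂_2 = (16 − 7) − 8 = 1, and the invariant factors of ∂_2 are all 1, so H_1 ≅ Z.
  H_2: rank ker ∂_2 − rank ∂_3 = (9 − 8) − 0 = 1, and there is no ∂_3, so H_2 ≅ Z.

As a check, the Euler characteristic is 9 − 16 + 9 = 2, which agrees with 2 − 1 + 1 = 2.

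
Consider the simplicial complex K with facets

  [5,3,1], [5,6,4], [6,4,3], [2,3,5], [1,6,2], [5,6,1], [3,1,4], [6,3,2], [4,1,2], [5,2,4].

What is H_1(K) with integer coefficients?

H_1 ≅ Z/2.

Order the vertices as 1 < 2 < 3 < 4 < 5 < 6. Listing each simplex with vertices in this order, K has dimension 2 with simplices:

  0-simplices (6): [1], [2], [3], [4], [5], [6]
  1-simplices (15): [1,2], [1,3], [1,4], [1,5], [1,6], [2,3], [2,4], [2,5], [2,6], [3,4], [3,5], [3,6], [4,5], [4,6], [5,6]
  2-simplices (10): [1,2,4], [1,2,6], [1,3,4], [1,3,5], [1,5,6], [2,3,5], [2,3,6], [2,4,5], [3,4,6], [4,5,6]

giving chain groups C_0 ≅ Z^6, C_1 ≅ Z^15, C_2 ≅ Z^10.

The boundary map ∂_1: C_1 → C_0 maps an edge to its endpoints' difference, ∂[p,q] = q − p.
This gives a 6×15 integer matrix of rank 5; reducing to Smith normal form yields diagonal entries (1,1,1,1,1).

∂_2: C_2 → C_1 maps a triangle to the signed sum of its edges. For instance
  ∂[2,3,6] = [3,6] − [2,6] + [2,3],
  ∂[4,5,6] = [5,6] − [4,6] + [4,5].
This gives a 15×10 integer matrix of rank 10; reducing to Smith normal form yields diagonal entries (1,1,1,1,1,1,1,1,1,2).

Computing H_k = (kernel of ∂_k) / (image of ∂_{k+1}):

  H_1: rank ker ∂_1 − rank ∂_2 = (15 − 5) − 10 = 0, and ∂_2 has invariant factor 2 > 1, so H_1 ≅ Z/2.

(K is a triangulation of the real projective plane RP^2.)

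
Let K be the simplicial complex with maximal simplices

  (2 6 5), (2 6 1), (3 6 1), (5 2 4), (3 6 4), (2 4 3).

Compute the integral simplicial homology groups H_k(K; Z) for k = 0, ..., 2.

Order the vertices as 1 < 2 < 3 < 4 < 5 < 6. Listing each simplex with vertices in this order, K has dimension 2 with simplices:

  0-simplices (6): [1], [2], [3], [4], [5], [6]
  1-simplices (12): [1,2], [1,3], [1,6], [2,3], [2,4], [2,5], [2,6], [3,4], [3,6], [4,5], [4,6], [5,6]
  2-simplices (6): [1,2,6], [1,3,6], [2,3,4], [2,4,5], [2,5,6], [3,4,6]

giving chain groups C_0 ≅ Z^6, C_1 ≅ Z^12, C_2 ≅ Z^6.

Boundary ∂_1: C_1 → C_0 sends each edge [p,q] (with p < q) to q − p. For instance
  ∂[2,5] = [5] − [2].
As a 6×12 matrix over Z this has rank 5, with invariant factors (1,1,1,1,1).

∂_2: C_2 → C_1 sends each 2-simplex [p,q,r] to [q,r] − [p,r] + [p,q]. For instance
  ∂[2,3,4] = [3,4] − [2,4] + [2,3],
  ∂[3,4,6] = [4,6] − [3,6] + [3,4].
This gives a 12×6 integer matrix of rank 6; reducing to Smith normal form yields diagonal entries (1,1,1,1,1,1).

Now H_k = ker ∂_k / im ∂_{k+1}, so:

  H_0: rank C_0 − rank ∂_1 = 6 − 5 = 1, and the invariant factors of ∂_1 are all 1, so H_0 ≅ Z.
  H_1: rank ker ∂_1 − rank ∂_2 = (12 − 5) − 6 = 1, and the invariant factors of ∂_2 are all 1, so H_1 ≅ Z.
  H_2: rank ker ∂_2 − rank ∂_3 = (6 − 6) − 0 = 0, and there is no ∂_3, so H_2 ≅ 0.

H_0 ≅ Z,  H_1 ≅ Z,  H_2 = 0.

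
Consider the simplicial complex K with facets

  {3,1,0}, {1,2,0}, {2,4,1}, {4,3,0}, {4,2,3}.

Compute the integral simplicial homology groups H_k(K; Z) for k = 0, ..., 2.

Order the vertices as 0 < 1 < 2 < 3 < 4. Listing each simplex with vertices in this order, K has dimension 2 with simplices:

  0-simplices (5): [0], [1], [2], [3], [4]
  1-simplices (10): [0,1], [0,2], [0,3], [0,4], [1,2], [1,3], [1,4], [2,3], [2,4], [3,4]
  2-simplices (5): [0,1,2], [0,1,3], [0,3,4], [1,2,4], [2,3,4]

Hence C_0 ≅ Z^5, C_1 ≅ Z^10, C_2 ≅ Z^5.

∂_1: C_1 → C_0 maps an edge to its endpoints' difference, ∂[p,q] = q − p. For instance
  ∂[3,4] = [4] − [3].
As a 5×10 matrix over Z this has rank 4, with invariant factors (1,1,1,1).

Boundary ∂_2: C_2 → C_1 acts by ∂[p,q,r] = [q,r] − [p,r] + [p,q]. For instance
  ∂[0,1,3] = [1,3] − [0,3] + [0,1],
  ∂[0,1,2] = [1,2] − [0,2] + [0,1].
The 10×5 boundary matrix has rank 5 and Smith normal form diag(1,1,1,1,1).

Reading off H_k = ker ∂_k / im ∂_{k+1}:

  H_0: rank C_0 − rank ∂_1 = 5 − 4 = 1, and the invariant factors of ∂_1 are all 1, so H_0 ≅ Z.
  H_1: rank ker ∂_1 − rank ∂_2 = (10 − 4) − 5 = 1, and the invariant factors of ∂_2 are all 1, so H_1 ≅ Z.
  H_2: rank ker ∂_2 − rank ∂_3 = (5 − 5) − 0 = 0, and there is no ∂_3, so H_2 ≅ 0.

As a check, the Euler characteristic is 5 − 10 + 5 = 0, which agrees with 1 − 1 + 0 = 0.

H_0 ≅ Z,  H_1 ≅ Z,  H_2 = 0.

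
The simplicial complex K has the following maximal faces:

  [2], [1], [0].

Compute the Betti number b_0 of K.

b_0 = 3.

Take the total order 0 < 1 < 2 on the vertex set. Then K (dimension 0) consists of the simplices:

  0-simplices (3): [0], [1], [2]

Hence C_0 ≅ Z^3.

From H_k ≅ ker(∂_k) / im(∂_{k+1}) we obtain:

  H_0: rank C_0 − rank ∂_1 = 3 − 0 = 3, and there is no ∂_1, so H_0 = Z^3.

Hence the Betti numbers are b_0 = 3.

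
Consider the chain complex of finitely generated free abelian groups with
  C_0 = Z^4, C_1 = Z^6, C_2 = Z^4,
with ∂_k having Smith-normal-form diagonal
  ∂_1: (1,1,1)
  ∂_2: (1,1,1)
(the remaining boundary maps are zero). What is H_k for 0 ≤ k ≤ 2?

H_0: b_0 = 4 − 0 − 3 = 1; torsion from ∂_1 factors > 1: none. So H_0 = Z.
H_1: b_1 = 6 − 3 − 3 = 0; torsion from ∂_2 factors > 1: none. So H_1 = 0.
H_2: b_2 = 4 − 3 − 0 = 1; torsion from ∂_3 factors > 1: none. So H_2 = Z.

H_0 = Z,  H_1 = 0,  H_2 = Z.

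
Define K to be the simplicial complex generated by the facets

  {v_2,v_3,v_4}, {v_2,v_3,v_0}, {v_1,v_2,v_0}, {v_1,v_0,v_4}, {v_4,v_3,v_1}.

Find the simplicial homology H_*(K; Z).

H_0 = Z,  H_1 = Z,  H_2 = 0.

Fix the vertex order v_0 < v_1 < v_2 < v_3 < v_4 and write every simplex with vertices in increasing order. Then dim K = 2 and the simplices of K are:

  0-simplices (5): [v_0], [v_1], [v_2], [v_3], [v_4]
  1-simplices (10): [v_0,v_1], [v_0,v_2], [v_0,v_3], [v_0,v_4], [v_1,v_2], [v_1,v_3], [v_1,v_4], [v_2,v_3], [v_2,v_4], [v_3,v_4]
  2-simplices (5): [v_0,v_1,v_2], [v_0,v_1,v_4], [v_0,v_2,v_3], [v_1,v_3,v_4], [v_2,v_3,v_4]

Hence C_0 ≅ Z^5, C_1 ≅ Z^10, C_2 ≅ Z^5.

The boundary map ∂_1: C_1 → C_0 maps an edge to its endpoints' difference, ∂[p,q] = q − p. For instance
  ∂[v_0,v_4] = [v_4] − [v_0].
The resulting 5×10 matrix has rank 4, and its Smith normal form has invariant factors (1,1,1,1).

The boundary map ∂_2: C_2 → C_1 acts by ∂[p,q,r] = [q,r] − [p,r] + [p,q]. For instance
  ∂[v_0,v_2,v_3] = [v_2,v_3] − [v_0,v_3] + [v_0,v_2],
  ∂[v_0,v_1,v_4] = [v_1,v_4] − [v_0,v_4] + [v_0,v_1].
The resulting 10×5 matrix has rank 5, and its Smith normal form has invariant factors (1,1,1,1,1).

Reading off H_k = ker ∂_k / im ∂_{k+1}:

  H_0: rank C_0 − rank ∂_1 = 5 − 4 = 1, and the invariant factors of ∂_1 are all 1, so H_0 ≅ Z.
  H_1: rank ker ∂_1 − rank ∂_2 = (10 − 4) − 5 = 1, and the invariant factors of ∂_2 are all 1, so H_1 ≅ Z.
  H_2: rank ker ∂_2 − rank ∂_3 = (5 − 5) − 0 = 0, and there is no ∂_3, so H_2 ≅ 0.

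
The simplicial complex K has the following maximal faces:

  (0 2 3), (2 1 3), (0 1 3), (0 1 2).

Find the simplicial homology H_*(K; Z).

H_0 = Z,  H_1 = 0,  H_2 = Z.

Take the total order 0 < 1 < 2 < 3 on the vertex set. Then K (dimension 2) consists of the simplices:

  0-simplices (4): [0], [1], [2], [3]
  1-simplices (6): [0,1], [0,2], [0,3], [1,2], [1,3], [2,3]
  2-simplices (4): [0,1,2], [0,1,3], [0,2,3], [1,2,3]

Hence C_0 ≅ Z^4, C_1 ≅ Z^6, C_2 ≅ Z^4.

∂_1: C_1 → C_0 maps an edge to its endpoints' difference, ∂[p,q] = q − p. For instance
  ∂[2,3] = [3] − [2].
The 4×6 boundary matrix has rank 3 and Smith normal form diag(1,1,1).

Boundary ∂_2: C_2 → C_1 acts by ∂[p,q,r] = [q,r] − [p,r] + [p,q]. For instance
  ∂[0,1,2] = [1,2] − [0,2] + [0,1],
  ∂[0,2,3] = [2,3] − [0,3] + [0,2].
This gives a 6×4 integer matrix of rank 3; reducing to Smith normal form yields diagonal entries (1,1,1).

From H_k ≅ ker(∂_k) / im(∂_{k+1}) we obtain:

  H_0: rank C_0 − rank ∂_1 = 4 − 3 = 1, and the invariant factors of ∂_1 are all 1, so H_0 ≅ Z.
  H_1: rank ker ∂_1 − rank ∂_2 = (6 − 3) − 3 = 0, and the invariant factors of ∂_2 are all 1, so H_1 ≅ 0.
  H_2: rank ker ∂_2 − rank ∂_3 = (4 − 3) − 0 = 1, and there is no ∂_3, so H_2 ≅ Z.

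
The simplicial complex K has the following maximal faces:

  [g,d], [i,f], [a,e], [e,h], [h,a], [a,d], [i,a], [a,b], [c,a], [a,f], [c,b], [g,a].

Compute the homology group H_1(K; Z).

Fix the vertex order a < b < c < d < e < f < g < h < i and write every simplex with vertices in increasing order. Then dim K = 1 and the simplices of K are:

  0-simplices (9): a, b, c, d, e, f, g, h, i
  1-simplices (12): ab, ac, ad, ae, af, ag, ah, ai, bc, dg, eh, fi

giving chain groups C_0 ≅ Z^9, C_1 ≅ Z^12.

∂_1: C_1 → C_0 sends each edge [p,q] (with p < q) to q − p.
The 9×12 boundary matrix has rank 8 and Smith normal form diag(1,1,1,1,1,1,1,1).

Now H_k = ker ∂_k / im ∂_{k+1}, so:

  H_1: rank ker ∂_1 − rank ∂_2 = (12 − 8) − 0 = 4, and there is no ∂_2, so H_1 = Z^4.

H_1 ≅ Z^4.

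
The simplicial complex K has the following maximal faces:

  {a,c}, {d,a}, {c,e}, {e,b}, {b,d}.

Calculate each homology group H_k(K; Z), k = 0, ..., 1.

H_0 ≅ Z,  H_1 ≅ Z.

Take the total order a < b < c < d < e on the vertex set. Then K (dimension 1) consists of the simplices:

  0-simplices (5): a, b, c, d, e
  1-simplices (5): ac, ad, bd, be, ce

giving chain groups C_0 ≅ Z^5, C_1 ≅ Z^5.

∂_1: C_1 → C_0 sends each edge [p,q] (with p < q) to q − p.
The 5×5 boundary matrix has rank 4 and Smith normal form diag(1,1,1,1).

Computing H_k = (kernel of ∂_k) / (image of ∂_{k+1}):

  H_0: rank C_0 − rank ∂_1 = 5 − 4 = 1, and the invariant factors of ∂_1 are all 1, so H_0 ≅ Z.
  H_1: rank ker ∂_1 − rank ∂_2 = (5 − 4) − 0 = 1, and there is no ∂_2, so H_1 ≅ Z.

As a check, the Euler characteristic is 5 − 5 = 0, which agrees with 1 − 1 = 0.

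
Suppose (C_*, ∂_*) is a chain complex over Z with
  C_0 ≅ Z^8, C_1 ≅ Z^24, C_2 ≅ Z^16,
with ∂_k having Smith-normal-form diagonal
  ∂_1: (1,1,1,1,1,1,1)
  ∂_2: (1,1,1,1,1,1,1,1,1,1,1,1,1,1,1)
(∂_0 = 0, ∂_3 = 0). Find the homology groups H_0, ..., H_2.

H_0 ≅ Z,  H_1 ≅ Z^2,  H_2 ≅ Z.

H_0: b_0 = 8 − 0 − 7 = 1; torsion from ∂_1 factors > 1: none. So H_0 ≅ Z.
H_1: b_1 = 24 − 7 − 15 = 2; torsion from ∂_2 factors > 1: none. So H_1 ≅ Z^2.
H_2: b_2 = 16 − 15 − 0 = 1; torsion from ∂_3 factors > 1: none. So H_2 ≅ Z.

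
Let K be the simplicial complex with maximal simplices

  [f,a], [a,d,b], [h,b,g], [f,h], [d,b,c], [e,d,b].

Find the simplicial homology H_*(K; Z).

H_0 ≅ Z,  H_1 ≅ Z,  H_2 = 0.

Fix the vertex order a < b < c < d < e < f < g < h and write every simplex with vertices in increasing order. Then dim K = 2 and the simplices of K are:

  0-simplices (8): a, b, c, d, e, f, g, h
  1-simplices (12): ab, ad, af, bc, bd, be, bg, bh, cd, de, fh, gh
  2-simplices (4): abd, bcd, bde, bgh

so the chain groups are C_0 ≅ Z^8, C_1 ≅ Z^12, C_2 ≅ Z^4.

The boundary map ∂_1: C_1 → C_0 is given by ∂[p,q] = [q] − [p].
The 8×12 boundary matrix has rank 7 and Smith normal form diag(1,1,1,1,1,1,1).

Boundary ∂_2: C_2 → C_1 maps a triangle to the signed sum of its edges. For instance
  ∂bcd = cd − bd + bc,
  ∂bgh = gh − bh + bg.
The 12×4 boundary matrix has rank 4 and Smith normal form diag(1,1,1,1).

Computing H_k = (kernel of ∂_k) / (image of ∂_{k+1}):

  H_0: rank C_0 − rank ∂_1 = 8 − 7 = 1, and the invariant factors of ∂_1 are all 1, so H_0 = Z.
  H_1: rank ker ∂_1 − rank ∂_2 = (12 − 7) − 4 = 1, and the invariant factors of ∂_2 are all 1, so H_1 = Z.
  H_2: rank ker ∂_2 − rank ∂_3 = (4 − 4) − 0 = 0, and there is no ∂_3, so H_2 = 0.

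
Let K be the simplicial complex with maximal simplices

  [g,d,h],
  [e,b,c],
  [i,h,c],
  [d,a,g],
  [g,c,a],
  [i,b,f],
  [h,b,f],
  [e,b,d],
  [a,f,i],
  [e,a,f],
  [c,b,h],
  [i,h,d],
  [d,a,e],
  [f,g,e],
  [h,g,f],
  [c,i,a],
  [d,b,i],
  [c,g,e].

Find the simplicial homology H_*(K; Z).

Take the total order a < b < c < d < e < f < g < h < i on the vertex set. Then K (dimension 2) consists of the simplices:

  0-simplices (9): a, b, c, d, e, f, g, h, i
  1-simplices (27): ac, ad, ae, af, ag, ai, bc, bd, be, bf, bh, bi, ce, cg, ch, ci, de, dg, dh, di, ef, eg, fg, fh, fi, gh, hi
  2-simplices (18): acg, aci, ade, adg, aef, afi, bce, bch, bde, bdi, bfh, bfi, ceg, chi, dgh, dhi, efg, fgh

Hence C_0 ≅ Z^9, C_1 ≅ Z^27, C_2 ≅ Z^18.

The boundary map ∂_1: C_1 → C_0 maps an edge to its endpoints' difference, ∂[p,q] = q − p.
As a 9×27 matrix over Z this has rank 8, with invariant factors (1,1,1,1,1,1,1,1).

∂_2: C_2 → C_1 acts by ∂[p,q,r] = [q,r] − [p,r] + [p,q]. For instance
  ∂dgh = gh − dh + dg,
  ∂bdi = di − bi + bd.
The 27×18 boundary matrix has rank 18 and Smith normal form diag(1,1,1,1,1,1,1,1,1,1,1,1,1,1,1,1,1,2).

Computing H_k = (kernel of ∂_k) / (image of ∂_{k+1}):

  H_0: rank C_0 − rank ∂_1 = 9 − 8 = 1, and the invariant factors of ∂_1 are all 1, so H_0 = Z.
  H_1: rank ker ∂_1 − rank ∂_2 = (27 − 8) − 18 = 1, and ∂_2 has invariant factor 2 > 1, so H_1 = Z × Z/2.
  H_2: rank ker ∂_2 − rank ∂_3 = (18 − 18) − 0 = 0, and there is no ∂_3, so H_2 = 0.

As a check, the Euler characteristic is 9 − 27 + 18 = 0, which agrees with 1 − 1 + 0 = 0.

H_0 ≅ Z,  H_1 ≅ Z × Z/2,  H_2 = 0.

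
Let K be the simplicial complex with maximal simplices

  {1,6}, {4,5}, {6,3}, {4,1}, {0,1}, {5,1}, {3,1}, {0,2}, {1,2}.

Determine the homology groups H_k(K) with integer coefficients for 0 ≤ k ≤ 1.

H_0 ≅ Z,  H_1 ≅ Z^3.

Order the vertices as 0 < 1 < 2 < 3 < 4 < 5 < 6. Listing each simplex with vertices in this order, K has dimension 1 with simplices:

  0-simplices (7): [0], [1], [2], [3], [4], [5], [6]
  1-simplices (9): [0,1], [0,2], [1,2], [1,3], [1,4], [1,5], [1,6], [3,6], [4,5]

Hence C_0 ≅ Z^7, C_1 ≅ Z^9.

Boundary ∂_1: C_1 → C_0 is given by ∂[p,q] = [q] − [p].
The resulting 7×9 matrix has rank 6, and its Smith normal form has invariant factors (1,1,1,1,1,1).

Now H_k = ker ∂_k / im ∂_{k+1}, so:

  H_0: rank C_0 − rank ∂_1 = 7 − 6 = 1, and the invariant factors of ∂_1 are all 1, so H_0 = Z.
  H_1: rank ker ∂_1 − rank ∂_2 = (9 − 6) − 0 = 3, and there is no ∂_2, so H_1 = Z^3.

(K is a triangulation of a wedge of 3 circles.)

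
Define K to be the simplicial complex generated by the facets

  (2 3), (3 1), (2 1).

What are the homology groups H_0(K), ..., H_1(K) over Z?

Fix the vertex order 1 < 2 < 3 and write every simplex with vertices in increasing order. Then dim K = 1 and the simplices of K are:

  0-simplices (3): [1], [2], [3]
  1-simplices (3): [1,2], [1,3], [2,3]

Hence C_0 ≅ Z^3, C_1 ≅ Z^3.

Boundary ∂_1: C_1 → C_0 sends each edge [p,q] (with p < q) to q − p.
As a 3×3 matrix over Z this has rank 2, with invariant factors (1,1).

Reading off H_k = ker ∂_k / im ∂_{k+1}:

  H_0: rank C_0 − rank ∂_1 = 3 − 2 = 1, and the invariant factors of ∂_1 are all 1, so H_0 = Z.
  H_1: rank ker ∂_1 − rank ∂_2 = (3 − 2) − 0 = 1, and there is no ∂_2, so H_1 = Z.

(K is a triangulation of the circle S^1.)

H_0 ≅ Z,  H_1 ≅ Z.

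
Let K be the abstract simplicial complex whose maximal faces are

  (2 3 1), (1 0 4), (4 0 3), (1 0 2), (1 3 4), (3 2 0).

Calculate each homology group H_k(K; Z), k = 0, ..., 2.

H_0 ≅ Z,  H_1 = 0,  H_2 ≅ Z.

Take the total order 0 < 1 < 2 < 3 < 4 on the vertex set. Then K (dimension 2) consists of the simplices:

  0-simplices (5): [0], [1], [2], [3], [4]
  1-simplices (9): [0,1], [0,2], [0,3], [0,4], [1,2], [1,3], [1,4], [2,3], [3,4]
  2-simplices (6): [0,1,2], [0,1,4], [0,2,3], [0,3,4], [1,2,3], [1,3,4]

Hence C_0 ≅ Z^5, C_1 ≅ Z^9, C_2 ≅ Z^6.

Boundary ∂_1: C_1 → C_0 sends each edge [p,q] (with p < q) to q − p. For instance
  ∂[0,3] = [3] − [0].
This gives a 5×9 integer matrix of rank 4; reducing to Smith normal form yields diagonal entries (1,1,1,1).

The boundary map ∂_2: C_2 → C_1 acts by ∂[p,q,r] = [q,r] − [p,r] + [p,q]. For instance
  ∂[0,1,2] = [1,2] − [0,2] + [0,1],
  ∂[1,2,3] = [2,3] − [1,3] + [1,2].
The 9×6 boundary matrix has rank 5 and Smith normal form diag(1,1,1,1,1).

Reading off H_k = ker ∂_k / im ∂_{k+1}:

  H_0: rank C_0 − rank ∂_1 = 5 − 4 = 1, and the invariant factors of ∂_1 are all 1, so H_0 ≅ Z.
  H_1: rank ker ∂_1 − rank ∂_2 = (9 − 4) − 5 = 0, and the invariant factors of ∂_2 are all 1, so H_1 ≅ 0.
  H_2: rank ker ∂_2 − rank ∂_3 = (6 − 5) − 0 = 1, and there is no ∂_3, so H_2 ≅ Z.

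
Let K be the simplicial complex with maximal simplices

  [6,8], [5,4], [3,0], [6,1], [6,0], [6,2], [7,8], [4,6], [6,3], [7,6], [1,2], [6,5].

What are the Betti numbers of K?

Order the vertices as 0 < 1 < 2 < 3 < 4 < 5 < 6 < 7 < 8. Listing each simplex with vertices in this order, K has dimension 1 with simplices:

  0-simplices (9): [0], [1], [2], [3], [4], [5], [6], [7], [8]
  1-simplices (12): [0,3], [0,6], [1,2], [1,6], [2,6], [3,6], [4,5], [4,6], [5,6], [6,7], [6,8], [7,8]

giving chain groups C_0 ≅ Z^9, C_1 ≅ Z^12.

∂_1: C_1 → C_0 maps an edge to its endpoints' difference, ∂[p,q] = q − p. For instance
  ∂[1,2] = [2] − [1].
The 9×12 boundary matrix has rank 8 and Smith normal form diag(1,1,1,1,1,1,1,1).

From H_k ≅ ker(∂_k) / im(∂_{k+1}) we obtain:

  H_0: rank C_0 − rank ∂_1 = 9 − 8 = 1, and the invariant factors of ∂_1 are all 1, so H_0 ≅ Z.
  H_1: rank ker ∂_1 − rank ∂_2 = (12 − 8) − 0 = 4, and there is no ∂_2, so H_1 ≅ Z^4.

Hence the Betti numbers are b_0 = 1, b_1 = 4.

b_0 = 1, b_1 = 4.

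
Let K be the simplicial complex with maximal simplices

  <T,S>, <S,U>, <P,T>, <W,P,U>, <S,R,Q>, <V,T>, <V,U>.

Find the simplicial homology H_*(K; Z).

H_0 = Z,  H_1 = Z^2,  H_2 = 0.

Take the total order P < Q < R < S < T < U < V < W on the vertex set. Then K (dimension 2) consists of the simplices:

  0-simplices (8): P, Q, R, S, T, U, V, W
  1-simplices (11): PT, PU, PW, QR, QS, RS, ST, SU, TV, UV, UW
  2-simplices (2): PUW, QRS

giving chain groups C_0 ≅ Z^8, C_1 ≅ Z^11, C_2 ≅ Z^2.

∂_1: C_1 → C_0 sends each edge [p,q] (with p < q) to q − p.
As a 8×11 matrix over Z this has rank 7, with invariant factors (1,1,1,1,1,1,1).

Boundary ∂_2: C_2 → C_1 sends each 2-simplex [p,q,r] to [q,r] − [p,r] + [p,q]. For instance
  ∂PUW = UW − PW + PU,
  ∂QRS = RS − QS + QR.
As a 11×2 matrix over Z this has rank 2, with invariant factors (1,1).

Now H_k = ker ∂_k / im ∂_{k+1}, so:

  H_0: rank C_0 − rank ∂_1 = 8 − 7 = 1, and the invariant factors of ∂_1 are all 1, so H_0 = Z.
  H_1: rank ker ∂_1 − rank ∂_2 = (11 − 7) − 2 = 2, and the invariant factors of ∂_2 are all 1, so H_1 = Z^2.
  H_2: rank ker ∂_2 − rank ∂_3 = (2 − 2) − 0 = 0, and there is no ∂_3, so H_2 = 0.

As a check, the Euler characteristic is 8 − 11 + 2 = -1, which agrees with 1 − 2 + 0 = -1.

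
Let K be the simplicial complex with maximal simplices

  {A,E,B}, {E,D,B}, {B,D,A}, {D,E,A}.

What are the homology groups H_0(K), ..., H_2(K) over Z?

Take the total order A < B < D < E on the vertex set. Then K (dimension 2) consists of the simplices:

  0-simplices (4): A, B, D, E
  1-simplices (6): AB, AD, AE, BD, BE, DE
  2-simplices (4): ABD, ABE, ADE, BDE

so the chain groups are C_0 ≅ Z^4, C_1 ≅ Z^6, C_2 ≅ Z^4.

The boundary map ∂_1: C_1 → C_0 sends each edge [p,q] (with p < q) to q − p.
The 4×6 boundary matrix has rank 3 and Smith normal form diag(1,1,1).

∂_2: C_2 → C_1 sends each 2-simplex [p,q,r] to [q,r] − [p,r] + [p,q]. For instance
  ∂ABD = BD − AD + AB,
  ∂BDE = DE − BE + BD.
The 6×4 boundary matrix has rank 3 and Smith normal form diag(1,1,1).

Now H_k = ker ∂_k / im ∂_{k+1}, so:

  H_0: rank C_0 − rank ∂_1 = 4 − 3 = 1, and the invariant factors of ∂_1 are all 1, so H_0 = Z.
  H_1: rank ker ∂_1 − rank ∂_2 = (6 − 3) − 3 = 0, and the invariant factors of ∂_2 are all 1, so H_1 = 0.
  H_2: rank ker ∂_2 − rank ∂_3 = (4 − 3) − 0 = 1, and there is no ∂_3, so H_2 = Z.

H_0 = Z,  H_1 = 0,  H_2 = Z.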